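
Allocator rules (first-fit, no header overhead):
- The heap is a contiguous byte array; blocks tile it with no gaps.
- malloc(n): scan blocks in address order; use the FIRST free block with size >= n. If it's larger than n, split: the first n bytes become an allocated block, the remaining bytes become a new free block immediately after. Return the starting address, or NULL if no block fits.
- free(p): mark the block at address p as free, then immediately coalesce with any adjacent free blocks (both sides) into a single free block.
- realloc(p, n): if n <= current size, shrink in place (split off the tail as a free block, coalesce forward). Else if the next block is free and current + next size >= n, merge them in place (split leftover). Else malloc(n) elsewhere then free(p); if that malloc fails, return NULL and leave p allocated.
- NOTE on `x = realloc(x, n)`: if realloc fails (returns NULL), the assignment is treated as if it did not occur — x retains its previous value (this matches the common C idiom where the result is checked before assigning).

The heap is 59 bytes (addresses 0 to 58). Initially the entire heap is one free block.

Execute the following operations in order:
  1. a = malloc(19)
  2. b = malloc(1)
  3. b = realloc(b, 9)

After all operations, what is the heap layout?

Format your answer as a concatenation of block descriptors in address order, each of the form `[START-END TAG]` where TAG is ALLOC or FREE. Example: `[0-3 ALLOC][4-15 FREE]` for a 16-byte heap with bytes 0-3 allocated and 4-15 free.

Answer: [0-18 ALLOC][19-27 ALLOC][28-58 FREE]

Derivation:
Op 1: a = malloc(19) -> a = 0; heap: [0-18 ALLOC][19-58 FREE]
Op 2: b = malloc(1) -> b = 19; heap: [0-18 ALLOC][19-19 ALLOC][20-58 FREE]
Op 3: b = realloc(b, 9) -> b = 19; heap: [0-18 ALLOC][19-27 ALLOC][28-58 FREE]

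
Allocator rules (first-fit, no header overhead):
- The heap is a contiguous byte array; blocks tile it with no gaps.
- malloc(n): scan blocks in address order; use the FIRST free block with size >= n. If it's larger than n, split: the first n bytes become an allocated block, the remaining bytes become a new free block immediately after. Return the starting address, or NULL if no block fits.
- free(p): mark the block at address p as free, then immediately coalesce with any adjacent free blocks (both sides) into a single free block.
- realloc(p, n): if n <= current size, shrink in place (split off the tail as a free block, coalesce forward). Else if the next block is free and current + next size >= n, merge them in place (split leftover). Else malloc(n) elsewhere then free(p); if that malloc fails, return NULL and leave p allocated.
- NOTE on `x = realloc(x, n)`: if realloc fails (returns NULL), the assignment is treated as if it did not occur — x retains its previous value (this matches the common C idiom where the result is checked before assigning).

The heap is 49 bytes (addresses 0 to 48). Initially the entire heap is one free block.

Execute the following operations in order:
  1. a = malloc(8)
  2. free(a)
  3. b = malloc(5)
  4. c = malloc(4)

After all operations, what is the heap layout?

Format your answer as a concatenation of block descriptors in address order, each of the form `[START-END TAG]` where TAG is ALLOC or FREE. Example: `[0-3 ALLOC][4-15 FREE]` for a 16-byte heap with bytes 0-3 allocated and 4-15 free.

Answer: [0-4 ALLOC][5-8 ALLOC][9-48 FREE]

Derivation:
Op 1: a = malloc(8) -> a = 0; heap: [0-7 ALLOC][8-48 FREE]
Op 2: free(a) -> (freed a); heap: [0-48 FREE]
Op 3: b = malloc(5) -> b = 0; heap: [0-4 ALLOC][5-48 FREE]
Op 4: c = malloc(4) -> c = 5; heap: [0-4 ALLOC][5-8 ALLOC][9-48 FREE]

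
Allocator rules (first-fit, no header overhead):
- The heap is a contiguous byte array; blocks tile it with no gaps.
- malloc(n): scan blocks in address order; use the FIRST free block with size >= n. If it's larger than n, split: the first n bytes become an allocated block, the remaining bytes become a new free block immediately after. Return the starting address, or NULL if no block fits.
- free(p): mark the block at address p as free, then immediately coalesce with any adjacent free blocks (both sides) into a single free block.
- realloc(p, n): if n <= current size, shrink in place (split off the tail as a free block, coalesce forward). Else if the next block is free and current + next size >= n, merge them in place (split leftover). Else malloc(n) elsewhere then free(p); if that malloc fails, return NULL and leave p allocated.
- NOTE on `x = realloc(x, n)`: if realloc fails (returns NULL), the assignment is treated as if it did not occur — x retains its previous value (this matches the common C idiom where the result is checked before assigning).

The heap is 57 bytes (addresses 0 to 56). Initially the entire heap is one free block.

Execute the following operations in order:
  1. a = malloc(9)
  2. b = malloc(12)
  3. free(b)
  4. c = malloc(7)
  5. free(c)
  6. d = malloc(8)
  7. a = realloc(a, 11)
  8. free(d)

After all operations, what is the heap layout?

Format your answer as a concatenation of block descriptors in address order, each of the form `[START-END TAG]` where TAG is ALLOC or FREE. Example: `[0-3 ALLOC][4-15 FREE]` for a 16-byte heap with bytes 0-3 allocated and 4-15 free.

Answer: [0-16 FREE][17-27 ALLOC][28-56 FREE]

Derivation:
Op 1: a = malloc(9) -> a = 0; heap: [0-8 ALLOC][9-56 FREE]
Op 2: b = malloc(12) -> b = 9; heap: [0-8 ALLOC][9-20 ALLOC][21-56 FREE]
Op 3: free(b) -> (freed b); heap: [0-8 ALLOC][9-56 FREE]
Op 4: c = malloc(7) -> c = 9; heap: [0-8 ALLOC][9-15 ALLOC][16-56 FREE]
Op 5: free(c) -> (freed c); heap: [0-8 ALLOC][9-56 FREE]
Op 6: d = malloc(8) -> d = 9; heap: [0-8 ALLOC][9-16 ALLOC][17-56 FREE]
Op 7: a = realloc(a, 11) -> a = 17; heap: [0-8 FREE][9-16 ALLOC][17-27 ALLOC][28-56 FREE]
Op 8: free(d) -> (freed d); heap: [0-16 FREE][17-27 ALLOC][28-56 FREE]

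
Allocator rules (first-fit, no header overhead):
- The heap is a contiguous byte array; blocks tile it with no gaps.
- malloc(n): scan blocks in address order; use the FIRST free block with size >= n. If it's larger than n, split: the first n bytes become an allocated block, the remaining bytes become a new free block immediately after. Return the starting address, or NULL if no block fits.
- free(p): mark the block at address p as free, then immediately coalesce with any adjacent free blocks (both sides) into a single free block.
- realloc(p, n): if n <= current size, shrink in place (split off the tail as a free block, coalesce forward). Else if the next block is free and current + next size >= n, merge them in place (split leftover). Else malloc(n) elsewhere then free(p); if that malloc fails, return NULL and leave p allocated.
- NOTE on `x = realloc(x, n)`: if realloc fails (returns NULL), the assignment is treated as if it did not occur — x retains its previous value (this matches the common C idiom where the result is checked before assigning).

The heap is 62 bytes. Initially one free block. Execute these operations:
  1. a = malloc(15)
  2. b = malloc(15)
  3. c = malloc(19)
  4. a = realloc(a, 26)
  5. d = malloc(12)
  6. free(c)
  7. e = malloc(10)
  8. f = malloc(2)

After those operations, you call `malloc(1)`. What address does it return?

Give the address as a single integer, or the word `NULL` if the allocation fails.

Answer: 42

Derivation:
Op 1: a = malloc(15) -> a = 0; heap: [0-14 ALLOC][15-61 FREE]
Op 2: b = malloc(15) -> b = 15; heap: [0-14 ALLOC][15-29 ALLOC][30-61 FREE]
Op 3: c = malloc(19) -> c = 30; heap: [0-14 ALLOC][15-29 ALLOC][30-48 ALLOC][49-61 FREE]
Op 4: a = realloc(a, 26) -> NULL (a unchanged); heap: [0-14 ALLOC][15-29 ALLOC][30-48 ALLOC][49-61 FREE]
Op 5: d = malloc(12) -> d = 49; heap: [0-14 ALLOC][15-29 ALLOC][30-48 ALLOC][49-60 ALLOC][61-61 FREE]
Op 6: free(c) -> (freed c); heap: [0-14 ALLOC][15-29 ALLOC][30-48 FREE][49-60 ALLOC][61-61 FREE]
Op 7: e = malloc(10) -> e = 30; heap: [0-14 ALLOC][15-29 ALLOC][30-39 ALLOC][40-48 FREE][49-60 ALLOC][61-61 FREE]
Op 8: f = malloc(2) -> f = 40; heap: [0-14 ALLOC][15-29 ALLOC][30-39 ALLOC][40-41 ALLOC][42-48 FREE][49-60 ALLOC][61-61 FREE]
malloc(1): first-fit scan over [0-14 ALLOC][15-29 ALLOC][30-39 ALLOC][40-41 ALLOC][42-48 FREE][49-60 ALLOC][61-61 FREE] -> 42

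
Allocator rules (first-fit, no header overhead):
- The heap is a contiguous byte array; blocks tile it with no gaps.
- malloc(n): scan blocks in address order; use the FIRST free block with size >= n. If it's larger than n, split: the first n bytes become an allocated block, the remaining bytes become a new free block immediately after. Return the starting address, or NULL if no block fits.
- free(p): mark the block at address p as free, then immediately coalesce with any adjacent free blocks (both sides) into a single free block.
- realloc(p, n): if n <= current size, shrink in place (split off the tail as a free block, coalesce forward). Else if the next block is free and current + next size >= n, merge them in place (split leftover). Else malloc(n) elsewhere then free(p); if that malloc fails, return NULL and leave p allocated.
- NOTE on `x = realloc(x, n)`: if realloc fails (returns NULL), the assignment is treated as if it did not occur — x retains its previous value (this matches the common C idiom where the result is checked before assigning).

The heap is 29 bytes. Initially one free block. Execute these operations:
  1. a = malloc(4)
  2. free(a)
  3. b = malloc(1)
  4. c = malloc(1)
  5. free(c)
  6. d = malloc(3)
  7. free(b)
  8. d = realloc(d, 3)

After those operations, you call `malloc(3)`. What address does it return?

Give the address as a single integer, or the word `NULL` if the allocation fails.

Op 1: a = malloc(4) -> a = 0; heap: [0-3 ALLOC][4-28 FREE]
Op 2: free(a) -> (freed a); heap: [0-28 FREE]
Op 3: b = malloc(1) -> b = 0; heap: [0-0 ALLOC][1-28 FREE]
Op 4: c = malloc(1) -> c = 1; heap: [0-0 ALLOC][1-1 ALLOC][2-28 FREE]
Op 5: free(c) -> (freed c); heap: [0-0 ALLOC][1-28 FREE]
Op 6: d = malloc(3) -> d = 1; heap: [0-0 ALLOC][1-3 ALLOC][4-28 FREE]
Op 7: free(b) -> (freed b); heap: [0-0 FREE][1-3 ALLOC][4-28 FREE]
Op 8: d = realloc(d, 3) -> d = 1; heap: [0-0 FREE][1-3 ALLOC][4-28 FREE]
malloc(3): first-fit scan over [0-0 FREE][1-3 ALLOC][4-28 FREE] -> 4

Answer: 4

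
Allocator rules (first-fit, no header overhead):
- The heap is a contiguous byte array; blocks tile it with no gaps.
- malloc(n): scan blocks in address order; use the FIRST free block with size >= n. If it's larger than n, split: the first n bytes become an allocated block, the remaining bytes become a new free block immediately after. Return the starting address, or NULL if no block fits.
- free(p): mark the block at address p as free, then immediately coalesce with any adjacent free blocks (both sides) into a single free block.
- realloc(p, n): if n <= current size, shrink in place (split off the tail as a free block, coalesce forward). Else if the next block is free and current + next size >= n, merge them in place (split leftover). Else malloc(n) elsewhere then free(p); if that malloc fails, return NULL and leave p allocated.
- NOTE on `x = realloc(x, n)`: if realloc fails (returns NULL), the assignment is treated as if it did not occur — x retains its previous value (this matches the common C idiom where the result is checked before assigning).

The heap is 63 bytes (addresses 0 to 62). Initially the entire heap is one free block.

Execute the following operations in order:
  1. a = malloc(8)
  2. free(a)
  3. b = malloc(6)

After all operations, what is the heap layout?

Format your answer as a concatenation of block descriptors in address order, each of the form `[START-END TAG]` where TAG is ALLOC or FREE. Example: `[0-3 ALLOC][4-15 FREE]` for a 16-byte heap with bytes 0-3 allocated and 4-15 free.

Op 1: a = malloc(8) -> a = 0; heap: [0-7 ALLOC][8-62 FREE]
Op 2: free(a) -> (freed a); heap: [0-62 FREE]
Op 3: b = malloc(6) -> b = 0; heap: [0-5 ALLOC][6-62 FREE]

Answer: [0-5 ALLOC][6-62 FREE]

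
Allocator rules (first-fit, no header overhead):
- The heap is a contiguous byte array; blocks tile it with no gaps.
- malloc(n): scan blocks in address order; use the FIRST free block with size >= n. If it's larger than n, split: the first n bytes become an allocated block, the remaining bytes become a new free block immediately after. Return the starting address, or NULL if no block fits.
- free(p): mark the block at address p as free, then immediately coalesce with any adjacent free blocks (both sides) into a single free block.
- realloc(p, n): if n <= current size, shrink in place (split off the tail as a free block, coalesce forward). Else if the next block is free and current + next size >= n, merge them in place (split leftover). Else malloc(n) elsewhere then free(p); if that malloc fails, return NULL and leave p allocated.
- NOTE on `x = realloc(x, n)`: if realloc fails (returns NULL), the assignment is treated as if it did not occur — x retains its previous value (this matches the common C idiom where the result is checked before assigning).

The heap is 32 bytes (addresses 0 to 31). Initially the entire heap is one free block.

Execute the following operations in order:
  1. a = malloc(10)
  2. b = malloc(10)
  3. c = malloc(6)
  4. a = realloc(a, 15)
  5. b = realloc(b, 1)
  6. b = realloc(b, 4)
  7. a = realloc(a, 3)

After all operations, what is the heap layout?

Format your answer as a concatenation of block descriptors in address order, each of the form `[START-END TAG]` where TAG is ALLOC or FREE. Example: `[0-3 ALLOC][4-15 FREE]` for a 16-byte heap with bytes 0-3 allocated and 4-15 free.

Op 1: a = malloc(10) -> a = 0; heap: [0-9 ALLOC][10-31 FREE]
Op 2: b = malloc(10) -> b = 10; heap: [0-9 ALLOC][10-19 ALLOC][20-31 FREE]
Op 3: c = malloc(6) -> c = 20; heap: [0-9 ALLOC][10-19 ALLOC][20-25 ALLOC][26-31 FREE]
Op 4: a = realloc(a, 15) -> NULL (a unchanged); heap: [0-9 ALLOC][10-19 ALLOC][20-25 ALLOC][26-31 FREE]
Op 5: b = realloc(b, 1) -> b = 10; heap: [0-9 ALLOC][10-10 ALLOC][11-19 FREE][20-25 ALLOC][26-31 FREE]
Op 6: b = realloc(b, 4) -> b = 10; heap: [0-9 ALLOC][10-13 ALLOC][14-19 FREE][20-25 ALLOC][26-31 FREE]
Op 7: a = realloc(a, 3) -> a = 0; heap: [0-2 ALLOC][3-9 FREE][10-13 ALLOC][14-19 FREE][20-25 ALLOC][26-31 FREE]

Answer: [0-2 ALLOC][3-9 FREE][10-13 ALLOC][14-19 FREE][20-25 ALLOC][26-31 FREE]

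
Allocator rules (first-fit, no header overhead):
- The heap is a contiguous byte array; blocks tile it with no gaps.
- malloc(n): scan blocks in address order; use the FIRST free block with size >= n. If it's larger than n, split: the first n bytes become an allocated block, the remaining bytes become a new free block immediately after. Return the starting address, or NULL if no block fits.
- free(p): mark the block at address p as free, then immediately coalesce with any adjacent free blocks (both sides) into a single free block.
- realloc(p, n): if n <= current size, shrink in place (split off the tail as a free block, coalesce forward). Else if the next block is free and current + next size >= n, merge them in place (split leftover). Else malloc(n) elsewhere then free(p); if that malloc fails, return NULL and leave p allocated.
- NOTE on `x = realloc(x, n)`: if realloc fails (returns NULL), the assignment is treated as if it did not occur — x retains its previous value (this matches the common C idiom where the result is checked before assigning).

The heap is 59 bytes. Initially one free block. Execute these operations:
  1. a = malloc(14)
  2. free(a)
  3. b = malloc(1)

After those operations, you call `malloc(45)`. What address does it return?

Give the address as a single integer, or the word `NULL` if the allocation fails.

Op 1: a = malloc(14) -> a = 0; heap: [0-13 ALLOC][14-58 FREE]
Op 2: free(a) -> (freed a); heap: [0-58 FREE]
Op 3: b = malloc(1) -> b = 0; heap: [0-0 ALLOC][1-58 FREE]
malloc(45): first-fit scan over [0-0 ALLOC][1-58 FREE] -> 1

Answer: 1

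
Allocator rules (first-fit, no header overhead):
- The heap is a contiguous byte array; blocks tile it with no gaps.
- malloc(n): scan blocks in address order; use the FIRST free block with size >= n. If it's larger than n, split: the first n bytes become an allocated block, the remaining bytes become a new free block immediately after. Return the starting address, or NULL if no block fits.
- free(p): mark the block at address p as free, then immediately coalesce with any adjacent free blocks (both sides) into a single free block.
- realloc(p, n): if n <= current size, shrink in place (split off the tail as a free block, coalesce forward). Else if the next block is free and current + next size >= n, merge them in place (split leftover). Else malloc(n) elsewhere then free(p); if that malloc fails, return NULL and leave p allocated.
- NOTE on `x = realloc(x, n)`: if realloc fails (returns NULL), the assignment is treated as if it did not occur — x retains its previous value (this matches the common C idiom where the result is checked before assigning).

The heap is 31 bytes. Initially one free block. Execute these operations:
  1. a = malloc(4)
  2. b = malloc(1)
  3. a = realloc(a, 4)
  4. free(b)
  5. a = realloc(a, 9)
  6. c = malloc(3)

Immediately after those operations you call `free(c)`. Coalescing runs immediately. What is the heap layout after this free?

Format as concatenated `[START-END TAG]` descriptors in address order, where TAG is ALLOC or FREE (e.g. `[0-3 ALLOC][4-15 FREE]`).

Answer: [0-8 ALLOC][9-30 FREE]

Derivation:
Op 1: a = malloc(4) -> a = 0; heap: [0-3 ALLOC][4-30 FREE]
Op 2: b = malloc(1) -> b = 4; heap: [0-3 ALLOC][4-4 ALLOC][5-30 FREE]
Op 3: a = realloc(a, 4) -> a = 0; heap: [0-3 ALLOC][4-4 ALLOC][5-30 FREE]
Op 4: free(b) -> (freed b); heap: [0-3 ALLOC][4-30 FREE]
Op 5: a = realloc(a, 9) -> a = 0; heap: [0-8 ALLOC][9-30 FREE]
Op 6: c = malloc(3) -> c = 9; heap: [0-8 ALLOC][9-11 ALLOC][12-30 FREE]
free(c): c = 9 -> block [9-11 ALLOC]; mark free, coalesce with adjacent free neighbors -> [0-8 ALLOC][9-30 FREE]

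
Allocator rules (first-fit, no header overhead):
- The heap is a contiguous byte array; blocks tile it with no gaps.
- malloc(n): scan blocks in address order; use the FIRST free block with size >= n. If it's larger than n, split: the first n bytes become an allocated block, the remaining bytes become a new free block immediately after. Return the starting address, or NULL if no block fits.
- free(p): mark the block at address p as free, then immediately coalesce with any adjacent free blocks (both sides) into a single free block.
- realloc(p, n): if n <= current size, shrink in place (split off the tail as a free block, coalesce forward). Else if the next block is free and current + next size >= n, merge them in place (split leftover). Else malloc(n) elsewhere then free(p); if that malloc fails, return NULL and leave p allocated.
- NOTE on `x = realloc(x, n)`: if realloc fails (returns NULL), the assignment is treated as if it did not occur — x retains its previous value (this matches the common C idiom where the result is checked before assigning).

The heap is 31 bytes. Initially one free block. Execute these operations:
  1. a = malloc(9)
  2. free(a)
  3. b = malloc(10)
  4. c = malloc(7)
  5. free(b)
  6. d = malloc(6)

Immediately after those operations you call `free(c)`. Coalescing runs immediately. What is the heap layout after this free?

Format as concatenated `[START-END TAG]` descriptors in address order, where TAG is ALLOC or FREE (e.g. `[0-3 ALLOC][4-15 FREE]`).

Op 1: a = malloc(9) -> a = 0; heap: [0-8 ALLOC][9-30 FREE]
Op 2: free(a) -> (freed a); heap: [0-30 FREE]
Op 3: b = malloc(10) -> b = 0; heap: [0-9 ALLOC][10-30 FREE]
Op 4: c = malloc(7) -> c = 10; heap: [0-9 ALLOC][10-16 ALLOC][17-30 FREE]
Op 5: free(b) -> (freed b); heap: [0-9 FREE][10-16 ALLOC][17-30 FREE]
Op 6: d = malloc(6) -> d = 0; heap: [0-5 ALLOC][6-9 FREE][10-16 ALLOC][17-30 FREE]
free(c): c = 10 -> block [10-16 ALLOC]; mark free, coalesce with adjacent free neighbors -> [0-5 ALLOC][6-30 FREE]

Answer: [0-5 ALLOC][6-30 FREE]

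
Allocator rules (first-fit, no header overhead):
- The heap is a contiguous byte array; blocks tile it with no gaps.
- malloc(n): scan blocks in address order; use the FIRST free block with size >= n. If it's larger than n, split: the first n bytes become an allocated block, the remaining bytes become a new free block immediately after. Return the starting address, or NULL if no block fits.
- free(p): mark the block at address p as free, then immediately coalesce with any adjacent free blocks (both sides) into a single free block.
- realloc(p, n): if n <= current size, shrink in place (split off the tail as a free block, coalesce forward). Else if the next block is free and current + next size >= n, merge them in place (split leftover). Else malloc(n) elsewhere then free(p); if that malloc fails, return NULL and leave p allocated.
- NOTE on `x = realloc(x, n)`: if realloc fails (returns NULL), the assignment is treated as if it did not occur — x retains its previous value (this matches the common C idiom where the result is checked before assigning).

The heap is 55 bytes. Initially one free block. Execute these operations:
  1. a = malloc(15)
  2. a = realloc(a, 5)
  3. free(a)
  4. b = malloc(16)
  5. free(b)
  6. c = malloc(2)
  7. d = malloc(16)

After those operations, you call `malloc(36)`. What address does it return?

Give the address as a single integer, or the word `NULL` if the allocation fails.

Answer: 18

Derivation:
Op 1: a = malloc(15) -> a = 0; heap: [0-14 ALLOC][15-54 FREE]
Op 2: a = realloc(a, 5) -> a = 0; heap: [0-4 ALLOC][5-54 FREE]
Op 3: free(a) -> (freed a); heap: [0-54 FREE]
Op 4: b = malloc(16) -> b = 0; heap: [0-15 ALLOC][16-54 FREE]
Op 5: free(b) -> (freed b); heap: [0-54 FREE]
Op 6: c = malloc(2) -> c = 0; heap: [0-1 ALLOC][2-54 FREE]
Op 7: d = malloc(16) -> d = 2; heap: [0-1 ALLOC][2-17 ALLOC][18-54 FREE]
malloc(36): first-fit scan over [0-1 ALLOC][2-17 ALLOC][18-54 FREE] -> 18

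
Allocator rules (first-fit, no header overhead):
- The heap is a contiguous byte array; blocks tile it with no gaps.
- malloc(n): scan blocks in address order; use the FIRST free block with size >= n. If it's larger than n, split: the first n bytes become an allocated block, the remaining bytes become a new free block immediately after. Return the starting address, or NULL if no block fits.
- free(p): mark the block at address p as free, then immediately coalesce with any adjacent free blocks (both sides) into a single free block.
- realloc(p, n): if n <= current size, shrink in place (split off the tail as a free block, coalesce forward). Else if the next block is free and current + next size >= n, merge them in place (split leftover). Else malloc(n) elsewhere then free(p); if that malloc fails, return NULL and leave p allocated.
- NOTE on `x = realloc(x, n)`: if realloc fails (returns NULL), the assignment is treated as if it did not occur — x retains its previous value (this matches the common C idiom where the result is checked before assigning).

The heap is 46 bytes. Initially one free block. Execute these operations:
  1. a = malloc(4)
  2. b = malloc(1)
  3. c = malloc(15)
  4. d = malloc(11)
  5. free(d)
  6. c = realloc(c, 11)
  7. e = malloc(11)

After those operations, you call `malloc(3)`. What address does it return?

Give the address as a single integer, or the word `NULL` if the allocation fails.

Answer: 27

Derivation:
Op 1: a = malloc(4) -> a = 0; heap: [0-3 ALLOC][4-45 FREE]
Op 2: b = malloc(1) -> b = 4; heap: [0-3 ALLOC][4-4 ALLOC][5-45 FREE]
Op 3: c = malloc(15) -> c = 5; heap: [0-3 ALLOC][4-4 ALLOC][5-19 ALLOC][20-45 FREE]
Op 4: d = malloc(11) -> d = 20; heap: [0-3 ALLOC][4-4 ALLOC][5-19 ALLOC][20-30 ALLOC][31-45 FREE]
Op 5: free(d) -> (freed d); heap: [0-3 ALLOC][4-4 ALLOC][5-19 ALLOC][20-45 FREE]
Op 6: c = realloc(c, 11) -> c = 5; heap: [0-3 ALLOC][4-4 ALLOC][5-15 ALLOC][16-45 FREE]
Op 7: e = malloc(11) -> e = 16; heap: [0-3 ALLOC][4-4 ALLOC][5-15 ALLOC][16-26 ALLOC][27-45 FREE]
malloc(3): first-fit scan over [0-3 ALLOC][4-4 ALLOC][5-15 ALLOC][16-26 ALLOC][27-45 FREE] -> 27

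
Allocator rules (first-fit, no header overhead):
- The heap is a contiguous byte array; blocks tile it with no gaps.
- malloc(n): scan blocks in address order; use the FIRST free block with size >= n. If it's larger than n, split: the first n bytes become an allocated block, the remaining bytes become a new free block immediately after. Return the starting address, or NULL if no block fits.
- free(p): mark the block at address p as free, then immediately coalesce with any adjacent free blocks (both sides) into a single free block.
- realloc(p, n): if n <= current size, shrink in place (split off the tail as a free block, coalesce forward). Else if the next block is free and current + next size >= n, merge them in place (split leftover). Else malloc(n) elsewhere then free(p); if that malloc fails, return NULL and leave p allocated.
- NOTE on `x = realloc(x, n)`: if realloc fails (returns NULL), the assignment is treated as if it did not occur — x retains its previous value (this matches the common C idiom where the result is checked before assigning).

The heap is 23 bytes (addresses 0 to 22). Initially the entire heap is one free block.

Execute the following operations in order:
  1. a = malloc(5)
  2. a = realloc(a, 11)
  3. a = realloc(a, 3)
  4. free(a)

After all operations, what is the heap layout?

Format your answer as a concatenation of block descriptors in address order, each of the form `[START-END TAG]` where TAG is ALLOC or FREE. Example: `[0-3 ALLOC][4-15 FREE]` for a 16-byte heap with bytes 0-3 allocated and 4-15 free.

Answer: [0-22 FREE]

Derivation:
Op 1: a = malloc(5) -> a = 0; heap: [0-4 ALLOC][5-22 FREE]
Op 2: a = realloc(a, 11) -> a = 0; heap: [0-10 ALLOC][11-22 FREE]
Op 3: a = realloc(a, 3) -> a = 0; heap: [0-2 ALLOC][3-22 FREE]
Op 4: free(a) -> (freed a); heap: [0-22 FREE]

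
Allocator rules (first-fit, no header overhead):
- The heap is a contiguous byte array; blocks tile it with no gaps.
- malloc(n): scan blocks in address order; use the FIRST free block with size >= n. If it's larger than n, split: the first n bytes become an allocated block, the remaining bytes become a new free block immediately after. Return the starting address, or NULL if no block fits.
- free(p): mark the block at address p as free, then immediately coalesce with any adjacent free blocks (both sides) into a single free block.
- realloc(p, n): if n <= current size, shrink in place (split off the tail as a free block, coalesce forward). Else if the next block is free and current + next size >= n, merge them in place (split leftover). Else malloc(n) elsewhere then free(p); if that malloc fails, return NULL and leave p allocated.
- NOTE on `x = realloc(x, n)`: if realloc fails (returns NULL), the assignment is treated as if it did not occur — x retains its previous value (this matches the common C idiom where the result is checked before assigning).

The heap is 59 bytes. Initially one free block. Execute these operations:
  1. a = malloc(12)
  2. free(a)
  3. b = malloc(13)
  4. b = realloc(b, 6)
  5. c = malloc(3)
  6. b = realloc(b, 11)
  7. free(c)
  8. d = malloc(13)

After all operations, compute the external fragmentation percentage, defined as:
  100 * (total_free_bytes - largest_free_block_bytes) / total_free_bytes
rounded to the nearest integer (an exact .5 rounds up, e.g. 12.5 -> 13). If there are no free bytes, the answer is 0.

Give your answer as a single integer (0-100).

Op 1: a = malloc(12) -> a = 0; heap: [0-11 ALLOC][12-58 FREE]
Op 2: free(a) -> (freed a); heap: [0-58 FREE]
Op 3: b = malloc(13) -> b = 0; heap: [0-12 ALLOC][13-58 FREE]
Op 4: b = realloc(b, 6) -> b = 0; heap: [0-5 ALLOC][6-58 FREE]
Op 5: c = malloc(3) -> c = 6; heap: [0-5 ALLOC][6-8 ALLOC][9-58 FREE]
Op 6: b = realloc(b, 11) -> b = 9; heap: [0-5 FREE][6-8 ALLOC][9-19 ALLOC][20-58 FREE]
Op 7: free(c) -> (freed c); heap: [0-8 FREE][9-19 ALLOC][20-58 FREE]
Op 8: d = malloc(13) -> d = 20; heap: [0-8 FREE][9-19 ALLOC][20-32 ALLOC][33-58 FREE]
Free blocks: [9 26] total_free=35 largest=26 -> 100*(35-26)/35 = 900/35 ≈ 25.714 -> rounds to 26

Answer: 26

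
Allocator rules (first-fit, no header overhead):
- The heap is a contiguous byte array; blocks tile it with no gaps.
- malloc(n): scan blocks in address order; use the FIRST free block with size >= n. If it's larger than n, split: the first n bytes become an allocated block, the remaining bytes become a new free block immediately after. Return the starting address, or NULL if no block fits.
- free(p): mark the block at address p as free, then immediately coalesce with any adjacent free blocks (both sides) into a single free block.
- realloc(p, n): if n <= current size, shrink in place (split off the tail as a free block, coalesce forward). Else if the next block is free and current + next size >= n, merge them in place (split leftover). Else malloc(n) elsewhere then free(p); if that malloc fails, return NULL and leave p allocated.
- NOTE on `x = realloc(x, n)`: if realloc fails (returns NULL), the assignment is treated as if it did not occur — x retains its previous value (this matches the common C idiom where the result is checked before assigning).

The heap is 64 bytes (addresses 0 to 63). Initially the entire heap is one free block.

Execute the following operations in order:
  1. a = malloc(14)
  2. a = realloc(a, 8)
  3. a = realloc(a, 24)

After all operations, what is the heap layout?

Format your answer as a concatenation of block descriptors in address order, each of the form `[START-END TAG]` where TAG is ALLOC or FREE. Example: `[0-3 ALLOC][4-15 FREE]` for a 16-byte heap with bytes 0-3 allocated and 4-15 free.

Answer: [0-23 ALLOC][24-63 FREE]

Derivation:
Op 1: a = malloc(14) -> a = 0; heap: [0-13 ALLOC][14-63 FREE]
Op 2: a = realloc(a, 8) -> a = 0; heap: [0-7 ALLOC][8-63 FREE]
Op 3: a = realloc(a, 24) -> a = 0; heap: [0-23 ALLOC][24-63 FREE]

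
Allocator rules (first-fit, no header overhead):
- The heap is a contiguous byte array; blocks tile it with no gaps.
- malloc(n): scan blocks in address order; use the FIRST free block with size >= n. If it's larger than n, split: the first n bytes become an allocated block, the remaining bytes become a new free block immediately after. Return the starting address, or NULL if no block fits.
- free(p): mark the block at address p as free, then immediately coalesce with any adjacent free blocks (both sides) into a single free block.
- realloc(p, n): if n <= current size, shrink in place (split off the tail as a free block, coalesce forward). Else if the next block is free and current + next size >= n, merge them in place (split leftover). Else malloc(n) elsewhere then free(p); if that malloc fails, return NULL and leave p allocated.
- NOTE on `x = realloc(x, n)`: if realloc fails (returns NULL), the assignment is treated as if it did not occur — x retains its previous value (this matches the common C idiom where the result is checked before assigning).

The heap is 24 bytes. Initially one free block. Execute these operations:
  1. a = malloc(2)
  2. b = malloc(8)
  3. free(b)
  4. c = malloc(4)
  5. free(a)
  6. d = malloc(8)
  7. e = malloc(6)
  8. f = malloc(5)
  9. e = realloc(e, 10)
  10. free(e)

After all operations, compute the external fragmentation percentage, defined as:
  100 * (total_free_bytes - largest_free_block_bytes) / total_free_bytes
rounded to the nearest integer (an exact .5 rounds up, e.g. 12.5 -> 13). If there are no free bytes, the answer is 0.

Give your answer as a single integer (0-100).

Answer: 17

Derivation:
Op 1: a = malloc(2) -> a = 0; heap: [0-1 ALLOC][2-23 FREE]
Op 2: b = malloc(8) -> b = 2; heap: [0-1 ALLOC][2-9 ALLOC][10-23 FREE]
Op 3: free(b) -> (freed b); heap: [0-1 ALLOC][2-23 FREE]
Op 4: c = malloc(4) -> c = 2; heap: [0-1 ALLOC][2-5 ALLOC][6-23 FREE]
Op 5: free(a) -> (freed a); heap: [0-1 FREE][2-5 ALLOC][6-23 FREE]
Op 6: d = malloc(8) -> d = 6; heap: [0-1 FREE][2-5 ALLOC][6-13 ALLOC][14-23 FREE]
Op 7: e = malloc(6) -> e = 14; heap: [0-1 FREE][2-5 ALLOC][6-13 ALLOC][14-19 ALLOC][20-23 FREE]
Op 8: f = malloc(5) -> f = NULL; heap: [0-1 FREE][2-5 ALLOC][6-13 ALLOC][14-19 ALLOC][20-23 FREE]
Op 9: e = realloc(e, 10) -> e = 14; heap: [0-1 FREE][2-5 ALLOC][6-13 ALLOC][14-23 ALLOC]
Op 10: free(e) -> (freed e); heap: [0-1 FREE][2-5 ALLOC][6-13 ALLOC][14-23 FREE]
Free blocks: [2 10] total_free=12 largest=10 -> 100*(12-10)/12 = 200/12 ≈ 16.667 -> rounds to 17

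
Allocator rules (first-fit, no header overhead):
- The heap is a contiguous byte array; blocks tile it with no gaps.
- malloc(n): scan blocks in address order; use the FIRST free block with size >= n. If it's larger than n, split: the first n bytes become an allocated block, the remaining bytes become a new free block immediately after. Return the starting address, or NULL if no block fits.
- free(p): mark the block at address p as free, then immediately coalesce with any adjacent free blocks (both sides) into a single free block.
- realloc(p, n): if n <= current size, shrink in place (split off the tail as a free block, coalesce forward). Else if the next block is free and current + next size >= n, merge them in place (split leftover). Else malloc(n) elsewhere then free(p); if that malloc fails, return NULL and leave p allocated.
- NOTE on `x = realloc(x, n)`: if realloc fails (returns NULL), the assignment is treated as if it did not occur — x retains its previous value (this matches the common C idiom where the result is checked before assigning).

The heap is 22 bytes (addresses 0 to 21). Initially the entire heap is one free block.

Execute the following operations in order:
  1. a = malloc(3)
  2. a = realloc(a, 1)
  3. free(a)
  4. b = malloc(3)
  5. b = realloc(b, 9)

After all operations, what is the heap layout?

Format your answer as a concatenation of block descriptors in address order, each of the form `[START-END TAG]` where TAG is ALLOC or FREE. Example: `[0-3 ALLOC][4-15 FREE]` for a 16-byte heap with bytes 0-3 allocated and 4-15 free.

Answer: [0-8 ALLOC][9-21 FREE]

Derivation:
Op 1: a = malloc(3) -> a = 0; heap: [0-2 ALLOC][3-21 FREE]
Op 2: a = realloc(a, 1) -> a = 0; heap: [0-0 ALLOC][1-21 FREE]
Op 3: free(a) -> (freed a); heap: [0-21 FREE]
Op 4: b = malloc(3) -> b = 0; heap: [0-2 ALLOC][3-21 FREE]
Op 5: b = realloc(b, 9) -> b = 0; heap: [0-8 ALLOC][9-21 FREE]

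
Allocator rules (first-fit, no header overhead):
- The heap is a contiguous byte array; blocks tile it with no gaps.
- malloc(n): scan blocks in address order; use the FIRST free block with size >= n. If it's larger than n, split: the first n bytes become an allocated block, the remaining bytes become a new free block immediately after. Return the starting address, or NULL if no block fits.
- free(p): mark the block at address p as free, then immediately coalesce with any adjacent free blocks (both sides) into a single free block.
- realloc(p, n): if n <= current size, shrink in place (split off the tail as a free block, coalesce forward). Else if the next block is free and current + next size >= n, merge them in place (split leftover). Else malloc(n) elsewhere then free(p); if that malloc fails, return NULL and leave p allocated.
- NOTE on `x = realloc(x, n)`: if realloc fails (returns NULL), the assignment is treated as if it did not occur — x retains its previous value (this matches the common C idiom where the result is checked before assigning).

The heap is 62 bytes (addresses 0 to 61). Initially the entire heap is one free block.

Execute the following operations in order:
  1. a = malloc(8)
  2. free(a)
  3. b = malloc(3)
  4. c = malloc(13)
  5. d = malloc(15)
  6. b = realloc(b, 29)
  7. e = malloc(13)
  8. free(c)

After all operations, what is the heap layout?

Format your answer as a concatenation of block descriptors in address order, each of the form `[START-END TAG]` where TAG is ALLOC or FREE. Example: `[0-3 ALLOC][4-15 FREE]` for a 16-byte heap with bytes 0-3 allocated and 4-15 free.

Answer: [0-15 FREE][16-30 ALLOC][31-59 ALLOC][60-61 FREE]

Derivation:
Op 1: a = malloc(8) -> a = 0; heap: [0-7 ALLOC][8-61 FREE]
Op 2: free(a) -> (freed a); heap: [0-61 FREE]
Op 3: b = malloc(3) -> b = 0; heap: [0-2 ALLOC][3-61 FREE]
Op 4: c = malloc(13) -> c = 3; heap: [0-2 ALLOC][3-15 ALLOC][16-61 FREE]
Op 5: d = malloc(15) -> d = 16; heap: [0-2 ALLOC][3-15 ALLOC][16-30 ALLOC][31-61 FREE]
Op 6: b = realloc(b, 29) -> b = 31; heap: [0-2 FREE][3-15 ALLOC][16-30 ALLOC][31-59 ALLOC][60-61 FREE]
Op 7: e = malloc(13) -> e = NULL; heap: [0-2 FREE][3-15 ALLOC][16-30 ALLOC][31-59 ALLOC][60-61 FREE]
Op 8: free(c) -> (freed c); heap: [0-15 FREE][16-30 ALLOC][31-59 ALLOC][60-61 FREE]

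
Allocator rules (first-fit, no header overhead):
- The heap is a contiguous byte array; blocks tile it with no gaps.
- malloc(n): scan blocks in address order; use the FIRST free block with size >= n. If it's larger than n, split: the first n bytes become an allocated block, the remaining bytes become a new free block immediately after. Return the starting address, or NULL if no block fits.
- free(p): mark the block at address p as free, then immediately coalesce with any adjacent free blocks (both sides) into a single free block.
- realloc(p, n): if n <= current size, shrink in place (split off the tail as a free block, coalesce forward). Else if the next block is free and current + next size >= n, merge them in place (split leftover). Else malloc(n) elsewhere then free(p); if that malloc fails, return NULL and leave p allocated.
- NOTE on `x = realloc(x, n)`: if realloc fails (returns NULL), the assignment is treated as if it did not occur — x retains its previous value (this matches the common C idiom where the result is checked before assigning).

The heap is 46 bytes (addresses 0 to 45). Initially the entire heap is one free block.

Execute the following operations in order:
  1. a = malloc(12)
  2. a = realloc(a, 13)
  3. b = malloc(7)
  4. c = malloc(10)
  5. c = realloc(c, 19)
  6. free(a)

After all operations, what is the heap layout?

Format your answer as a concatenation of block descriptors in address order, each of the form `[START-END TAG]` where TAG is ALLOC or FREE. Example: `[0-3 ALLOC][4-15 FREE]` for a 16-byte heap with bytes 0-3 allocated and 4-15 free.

Op 1: a = malloc(12) -> a = 0; heap: [0-11 ALLOC][12-45 FREE]
Op 2: a = realloc(a, 13) -> a = 0; heap: [0-12 ALLOC][13-45 FREE]
Op 3: b = malloc(7) -> b = 13; heap: [0-12 ALLOC][13-19 ALLOC][20-45 FREE]
Op 4: c = malloc(10) -> c = 20; heap: [0-12 ALLOC][13-19 ALLOC][20-29 ALLOC][30-45 FREE]
Op 5: c = realloc(c, 19) -> c = 20; heap: [0-12 ALLOC][13-19 ALLOC][20-38 ALLOC][39-45 FREE]
Op 6: free(a) -> (freed a); heap: [0-12 FREE][13-19 ALLOC][20-38 ALLOC][39-45 FREE]

Answer: [0-12 FREE][13-19 ALLOC][20-38 ALLOC][39-45 FREE]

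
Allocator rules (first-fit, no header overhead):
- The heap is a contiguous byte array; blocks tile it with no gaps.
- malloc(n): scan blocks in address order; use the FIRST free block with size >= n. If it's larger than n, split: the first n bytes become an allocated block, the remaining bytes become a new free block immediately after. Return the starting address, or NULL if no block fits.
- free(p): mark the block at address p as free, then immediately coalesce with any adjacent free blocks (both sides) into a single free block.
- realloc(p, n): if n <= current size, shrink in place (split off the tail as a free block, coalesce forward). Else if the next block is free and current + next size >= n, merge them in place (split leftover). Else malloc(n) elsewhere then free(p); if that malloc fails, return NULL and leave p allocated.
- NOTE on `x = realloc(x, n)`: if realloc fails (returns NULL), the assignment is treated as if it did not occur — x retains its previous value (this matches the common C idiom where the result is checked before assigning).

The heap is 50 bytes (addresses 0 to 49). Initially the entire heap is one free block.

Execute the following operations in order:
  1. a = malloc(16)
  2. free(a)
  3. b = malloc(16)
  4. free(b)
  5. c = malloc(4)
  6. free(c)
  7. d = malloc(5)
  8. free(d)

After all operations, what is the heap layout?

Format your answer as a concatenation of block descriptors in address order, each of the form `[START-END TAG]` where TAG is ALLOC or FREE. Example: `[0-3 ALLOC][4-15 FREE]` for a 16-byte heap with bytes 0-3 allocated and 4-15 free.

Answer: [0-49 FREE]

Derivation:
Op 1: a = malloc(16) -> a = 0; heap: [0-15 ALLOC][16-49 FREE]
Op 2: free(a) -> (freed a); heap: [0-49 FREE]
Op 3: b = malloc(16) -> b = 0; heap: [0-15 ALLOC][16-49 FREE]
Op 4: free(b) -> (freed b); heap: [0-49 FREE]
Op 5: c = malloc(4) -> c = 0; heap: [0-3 ALLOC][4-49 FREE]
Op 6: free(c) -> (freed c); heap: [0-49 FREE]
Op 7: d = malloc(5) -> d = 0; heap: [0-4 ALLOC][5-49 FREE]
Op 8: free(d) -> (freed d); heap: [0-49 FREE]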